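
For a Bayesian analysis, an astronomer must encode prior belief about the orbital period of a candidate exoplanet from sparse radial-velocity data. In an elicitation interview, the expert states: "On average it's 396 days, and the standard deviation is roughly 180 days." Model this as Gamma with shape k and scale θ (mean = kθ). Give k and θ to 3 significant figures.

For Gamma(k, scale θ): mean = kθ, variance = kθ², so CV = 1/√k.
CV = SD/mean = 180/396 = 0.4545, hence k = 1/CV² = 4.84.
Then θ = mean/k = 396/4.84 = 81.8.

k ≈ 4.84, θ ≈ 81.8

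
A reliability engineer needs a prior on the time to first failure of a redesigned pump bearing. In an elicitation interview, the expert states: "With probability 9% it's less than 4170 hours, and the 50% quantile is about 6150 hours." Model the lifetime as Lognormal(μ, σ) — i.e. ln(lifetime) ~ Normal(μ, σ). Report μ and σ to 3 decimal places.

μ ≈ 8.724, σ ≈ 0.290

If T ~ Lognormal(μ,σ) then ln T ~ Normal(μ,σ), so the p-quantile of ln T is μ + z_p·σ.
ln(4170) = 8.336 and ln(6150) = 8.724; z_{0.09} = -1.341, z_{0.5} = 0.
σ = (8.724 − 8.336)/(0 − (-1.341)) = 0.290.
μ = 8.336 − (-1.341)·0.290 = 8.724.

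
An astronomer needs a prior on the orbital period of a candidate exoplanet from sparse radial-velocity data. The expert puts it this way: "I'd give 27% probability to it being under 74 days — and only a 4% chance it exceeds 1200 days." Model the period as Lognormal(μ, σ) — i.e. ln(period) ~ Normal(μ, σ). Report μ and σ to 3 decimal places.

If T ~ Lognormal(μ,σ) then ln T ~ Normal(μ,σ), so the p-quantile of ln T is μ + z_p·σ.
ln(74) = 4.304 and ln(1200) = 7.09; z_{0.27} = -0.6128, z_{0.96} = 1.751.
σ = (7.09 − 4.304)/(1.751 − (-0.6128)) = 1.179.
μ = 4.304 − (-0.6128)·1.179 = 5.026.

μ ≈ 5.026, σ ≈ 1.179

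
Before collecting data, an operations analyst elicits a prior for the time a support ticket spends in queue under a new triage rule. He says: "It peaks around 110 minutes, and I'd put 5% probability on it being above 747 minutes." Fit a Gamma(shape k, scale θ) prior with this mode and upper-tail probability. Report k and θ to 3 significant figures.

Gamma(k,θ) with k>1 has mode (k−1)θ, so θ = 110/(k−1).
Need P(X < 747) = 0.95 with θ tied to k this way. Start at k = 2, θ = 110: P(X<747) ≈ 0.991.
Too high — lower k to spread out. Iterating converges to k ≈ 1.6.
Then θ = 110/(1.6−1) ≈ 183.

k ≈ 1.6, θ ≈ 183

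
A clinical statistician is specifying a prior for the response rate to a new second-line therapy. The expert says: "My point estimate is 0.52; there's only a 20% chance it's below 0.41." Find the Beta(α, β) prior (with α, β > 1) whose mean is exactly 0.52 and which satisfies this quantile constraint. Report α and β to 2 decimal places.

With mean 0.52 fixed, write α = 0.52s, β = 0.48s where s = α+β.
Need P(θ < 0.41) = 0.2 under Beta(0.52s, 0.48s). Normal approximation: (q−m)/√(m(1−m)/s) ≈ z_{0.2} = -0.842, so s ≈ 0.52·0.48·(-0.842)²/(0.41−0.52)² = 14.6.
At s = 14.6: P(θ<0.41) ≈ 0.201. Adjusting to match 0.2 gives s ≈ 14.68.
So α = 0.52·14.68 ≈ 7.63, β = 0.48·14.68 ≈ 7.05.

α ≈ 7.63, β ≈ 7.05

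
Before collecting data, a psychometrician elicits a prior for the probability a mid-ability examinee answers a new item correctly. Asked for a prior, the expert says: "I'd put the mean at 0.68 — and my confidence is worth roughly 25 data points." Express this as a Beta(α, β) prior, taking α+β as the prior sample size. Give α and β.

α = 17, β = 8

Under the effective-sample-size interpretation, Beta(α, β) has prior mean α/(α+β) and prior sample size α+β.
So α+β = 25 and α/(α+β) = 0.68, giving α = 0.68·25 = 17 and β = 25 − 17 = 8.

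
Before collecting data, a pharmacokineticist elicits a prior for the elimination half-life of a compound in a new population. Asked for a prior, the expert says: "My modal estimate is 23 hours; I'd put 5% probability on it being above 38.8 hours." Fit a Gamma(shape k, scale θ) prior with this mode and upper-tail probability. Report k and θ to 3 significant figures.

Gamma(k,θ) with k>1 has mode (k−1)θ, so θ = 23/(k−1).
Need P(X < 38.8) = 0.95 with θ tied to k this way. Start at k = 2, θ = 23: P(X<38.8) ≈ 0.503.
Too low — raise k to concentrate. Iterating converges to k ≈ 11.2.
Then θ = 23/(11.2−1) ≈ 2.25.

k ≈ 11.2, θ ≈ 2.25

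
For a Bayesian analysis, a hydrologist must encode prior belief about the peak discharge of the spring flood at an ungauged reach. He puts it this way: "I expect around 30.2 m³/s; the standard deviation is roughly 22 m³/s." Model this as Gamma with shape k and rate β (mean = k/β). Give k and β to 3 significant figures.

For Gamma(k, rate β): mean = k/β, variance = k/β², so CV = 1/√k.
CV = SD/mean = 22/30.2 = 0.7285, hence k = 1/CV² = 1.88.
Then β = k/mean = 1.88/30.2 = 0.0624.

k ≈ 1.88, β ≈ 0.0624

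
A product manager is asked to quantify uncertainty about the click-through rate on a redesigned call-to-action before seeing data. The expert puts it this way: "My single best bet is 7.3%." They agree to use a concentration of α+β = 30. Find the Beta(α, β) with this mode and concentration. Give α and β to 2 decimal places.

α = 3.04, β = 26.96

For α,β > 1 the Beta mode is (α−1)/(α+β−2). With α+β = 30, the mode is (α−1)/28.
Set (α−1)/28 = 0.073 → α = 1 + 0.073·28 = 3.04.
β = 30 − α = 26.96.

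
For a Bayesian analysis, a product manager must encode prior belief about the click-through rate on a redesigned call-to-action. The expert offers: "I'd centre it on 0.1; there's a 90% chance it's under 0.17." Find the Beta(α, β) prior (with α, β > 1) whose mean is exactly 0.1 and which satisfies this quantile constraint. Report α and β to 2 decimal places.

α ≈ 3.28, β ≈ 29.55

With mean 0.1 fixed, write α = 0.1s, β = 0.9s where s = α+β.
Need P(θ < 0.17) = 0.9 under Beta(0.1s, 0.9s). Normal approximation: (q−m)/√(m(1−m)/s) ≈ z_{0.9} = 1.28, so s ≈ 0.1·0.9·(1.28)²/(0.17−0.1)² = 30.2.
At s = 30.2: P(θ<0.17) ≈ 0.893. Adjusting to match 0.9 gives s ≈ 32.84.
So α = 0.1·32.84 ≈ 3.28, β = 0.9·32.84 ≈ 29.55.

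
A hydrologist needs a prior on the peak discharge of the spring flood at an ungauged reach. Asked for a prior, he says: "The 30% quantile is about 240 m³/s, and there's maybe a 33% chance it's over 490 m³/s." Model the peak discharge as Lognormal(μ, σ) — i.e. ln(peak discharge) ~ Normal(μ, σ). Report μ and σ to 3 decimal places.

μ ≈ 5.869, σ ≈ 0.740

If T ~ Lognormal(μ,σ) then ln T ~ Normal(μ,σ), so the p-quantile of ln T is μ + z_p·σ.
ln(240) = 5.481 and ln(490) = 6.194; z_{0.3} = -0.5244, z_{0.67} = 0.4399.
σ = (6.194 − 5.481)/(0.4399 − (-0.5244)) = 0.740.
μ = 5.481 − (-0.5244)·0.740 = 5.869.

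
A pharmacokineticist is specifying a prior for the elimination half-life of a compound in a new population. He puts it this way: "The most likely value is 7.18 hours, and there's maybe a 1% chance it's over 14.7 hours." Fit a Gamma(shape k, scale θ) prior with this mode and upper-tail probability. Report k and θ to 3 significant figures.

Gamma(k,θ) with k>1 has mode (k−1)θ, so θ = 7.18/(k−1).
Need P(X < 14.7) = 0.99 with θ tied to k this way. Start at k = 2, θ = 7.18: P(X<14.7) ≈ 0.607.
Too low — raise k to concentrate. Iterating converges to k ≈ 10.5.
Then θ = 7.18/(10.5−1) ≈ 0.754.

k ≈ 10.5, θ ≈ 0.754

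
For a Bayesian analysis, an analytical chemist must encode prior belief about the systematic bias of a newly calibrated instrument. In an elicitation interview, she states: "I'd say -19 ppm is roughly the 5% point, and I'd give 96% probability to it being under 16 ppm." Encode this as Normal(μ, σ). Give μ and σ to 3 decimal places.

μ = -2.045, σ = 10.308

The p-quantile of Normal(μ,σ) is μ + z_p·σ, with z_{0.05} = -1.645 and z_{0.96} = 1.751.
Eliminate σ: μ = (z₂·x₁ − z₁·x₂)/(z₂ − z₁) = (1.751·-19 − (-1.645)·16)/3.396 = -2.045.
Then σ = (x₂ − x₁)/(z₂ − z₁) = (16 − -19)/3.396 = 10.308.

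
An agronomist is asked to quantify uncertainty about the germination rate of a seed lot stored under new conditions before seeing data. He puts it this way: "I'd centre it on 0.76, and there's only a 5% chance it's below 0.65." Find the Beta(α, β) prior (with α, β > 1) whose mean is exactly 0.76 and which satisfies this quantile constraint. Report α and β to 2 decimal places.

With mean 0.76 fixed, write α = 0.76s, β = 0.24s where s = α+β.
Need P(θ < 0.65) = 0.05 under Beta(0.76s, 0.24s). Normal approximation: (q−m)/√(m(1−m)/s) ≈ z_{0.05} = -1.64, so s ≈ 0.76·0.24·(-1.64)²/(0.65−0.76)² = 40.8.
At s = 40.8: P(θ<0.65) ≈ 0.058. Adjusting to match 0.05 gives s ≈ 44.96.
So α = 0.76·44.96 ≈ 34.17, β = 0.24·44.96 ≈ 10.79.

α ≈ 34.17, β ≈ 10.79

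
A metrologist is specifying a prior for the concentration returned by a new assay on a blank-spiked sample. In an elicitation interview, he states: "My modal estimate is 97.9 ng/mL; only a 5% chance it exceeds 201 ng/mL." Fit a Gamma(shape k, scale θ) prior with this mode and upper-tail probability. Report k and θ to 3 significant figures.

k ≈ 6.35, θ ≈ 18.3

Gamma(k,θ) with k>1 has mode (k−1)θ, so θ = 97.9/(k−1).
Need P(X < 201) = 0.95 with θ tied to k this way. Start at k = 2, θ = 97.9: P(X<201) ≈ 0.608.
Too low — raise k to concentrate. Iterating converges to k ≈ 6.35.
Then θ = 97.9/(6.35−1) ≈ 18.3.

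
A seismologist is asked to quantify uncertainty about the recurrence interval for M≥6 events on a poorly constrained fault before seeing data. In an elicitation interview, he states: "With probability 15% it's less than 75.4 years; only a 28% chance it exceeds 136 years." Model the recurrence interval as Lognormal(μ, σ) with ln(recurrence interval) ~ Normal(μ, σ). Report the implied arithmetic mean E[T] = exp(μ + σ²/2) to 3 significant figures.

If T ~ Lognormal(μ,σ) then ln T ~ Normal(μ,σ), so the p-quantile of ln T is μ + z_p·σ.
ln(75.4) = 4.323 and ln(136) = 4.913; z_{0.15} = -1.036, z_{0.72} = 0.5828.
σ = (4.913 − 4.323)/(0.5828 − (-1.036)) = 0.364.
μ = 4.323 − (-1.036)·0.364 = 4.700.
E[T] = exp(μ + σ²/2) = exp(4.700 + 0.0663) = 118 years.

E[T] ≈ 118 years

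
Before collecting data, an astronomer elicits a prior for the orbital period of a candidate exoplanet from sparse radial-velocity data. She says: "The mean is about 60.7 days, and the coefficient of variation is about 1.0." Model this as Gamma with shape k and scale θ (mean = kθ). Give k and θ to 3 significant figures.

k ≈ 1, θ ≈ 60.7

For Gamma(k, scale θ): mean = kθ, variance = kθ², so CV = 1/√k.
CV = 1.0, hence k = 1/CV² = 1.
Then θ = mean/k = 60.7/1 = 60.7.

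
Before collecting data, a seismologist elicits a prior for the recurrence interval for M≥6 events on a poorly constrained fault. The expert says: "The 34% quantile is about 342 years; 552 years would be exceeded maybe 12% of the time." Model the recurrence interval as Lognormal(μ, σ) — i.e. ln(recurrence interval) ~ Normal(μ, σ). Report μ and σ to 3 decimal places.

μ ≈ 5.959, σ ≈ 0.302

If T ~ Lognormal(μ,σ) then ln T ~ Normal(μ,σ), so the p-quantile of ln T is μ + z_p·σ.
ln(342) = 5.835 and ln(552) = 6.314; z_{0.34} = -0.4125, z_{0.88} = 1.175.
σ = (6.314 − 5.835)/(1.175 − (-0.4125)) = 0.302.
μ = 5.835 − (-0.4125)·0.302 = 5.959.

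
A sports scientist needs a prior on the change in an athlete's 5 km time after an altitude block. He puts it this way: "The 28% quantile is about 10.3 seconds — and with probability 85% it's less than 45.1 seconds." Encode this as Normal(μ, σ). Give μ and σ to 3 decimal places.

μ = 22.826, σ = 21.491

The p-quantile of Normal(μ,σ) is μ + z_p·σ, with z_{0.28} = -0.5828 and z_{0.85} = 1.036.
Eliminate σ: μ = (z₂·x₁ − z₁·x₂)/(z₂ − z₁) = (1.036·10.3 − (-0.5828)·45.1)/1.619 = 22.826.
Then σ = (x₂ − x₁)/(z₂ − z₁) = (45.1 − 10.3)/1.619 = 21.491.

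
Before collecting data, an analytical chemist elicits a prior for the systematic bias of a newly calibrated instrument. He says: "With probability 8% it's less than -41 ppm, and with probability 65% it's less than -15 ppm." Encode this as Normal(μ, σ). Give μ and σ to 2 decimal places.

μ = -20.60, σ = 14.52

The p-quantile of Normal(μ,σ) is μ + z_p·σ, with z_{0.08} = -1.405 and z_{0.65} = 0.3853.
Eliminate σ: μ = (z₂·x₁ − z₁·x₂)/(z₂ − z₁) = (0.3853·-41 − (-1.405)·-15)/1.79 = -20.60.
Then σ = (x₂ − x₁)/(z₂ − z₁) = (-15 − -41)/1.79 = 14.52.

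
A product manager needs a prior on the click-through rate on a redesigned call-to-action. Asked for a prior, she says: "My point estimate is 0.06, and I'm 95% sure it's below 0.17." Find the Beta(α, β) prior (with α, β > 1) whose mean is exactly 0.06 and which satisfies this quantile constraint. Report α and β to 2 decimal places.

α ≈ 1.07, β ≈ 16.76

With mean 0.06 fixed, write α = 0.06s, β = 0.94s where s = α+β.
Need P(θ < 0.17) = 0.95 under Beta(0.06s, 0.94s). Normal approximation: (q−m)/√(m(1−m)/s) ≈ z_{0.95} = 1.64, so s ≈ 0.06·0.94·(1.64)²/(0.17−0.06)² = 12.6.
At s = 12.6: P(θ<0.17) ≈ 0.930. Adjusting to match 0.95 gives s ≈ 17.83.
So α = 0.06·17.83 ≈ 1.07, β = 0.94·17.83 ≈ 16.76.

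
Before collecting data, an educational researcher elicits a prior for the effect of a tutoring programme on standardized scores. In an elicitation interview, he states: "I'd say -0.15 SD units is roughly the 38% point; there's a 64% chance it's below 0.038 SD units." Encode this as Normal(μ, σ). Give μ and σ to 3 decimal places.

μ = -0.064, σ = 0.283

For Normal(μ,σ), the p-quantile is μ + z_p·σ. Here z_{0.38} = -0.3055, z_{0.64} = 0.3585.
So -0.15 = μ − 0.3055σ and 0.038 = μ + 0.3585σ.
Subtracting: σ = (0.038 − -0.15)/(0.3585 − (-0.3055)) = 0.283.
Then μ = -0.15 − (-0.3055)·0.283 = -0.064.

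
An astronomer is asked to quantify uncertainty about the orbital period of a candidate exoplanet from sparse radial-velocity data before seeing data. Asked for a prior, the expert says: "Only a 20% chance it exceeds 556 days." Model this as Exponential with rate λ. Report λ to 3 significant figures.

P(T > 556.0) = e^(−λ·556.0) = 0.2, so λ = −ln(0.2)/556.0 = 0.00289.

λ ≈ 0.00289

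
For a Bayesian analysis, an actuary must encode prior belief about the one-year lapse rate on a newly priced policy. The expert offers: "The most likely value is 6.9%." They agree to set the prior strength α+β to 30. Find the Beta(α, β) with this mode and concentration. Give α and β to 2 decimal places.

For α,β > 1 the Beta mode is (α−1)/(α+β−2). With α+β = 30, the mode is (α−1)/28.
Set (α−1)/28 = 0.069 → α = 1 + 0.069·28 = 2.93.
β = 30 − α = 27.07.

α = 2.93, β = 27.07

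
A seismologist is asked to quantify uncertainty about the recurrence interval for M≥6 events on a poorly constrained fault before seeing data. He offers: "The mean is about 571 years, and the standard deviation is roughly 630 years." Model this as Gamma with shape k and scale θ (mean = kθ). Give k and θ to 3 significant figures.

k ≈ 0.821, θ ≈ 695

For Gamma(k, scale θ): mean = kθ, variance = kθ², so CV = 1/√k.
CV = SD/mean = 630/571 = 1.103, hence k = 1/CV² = 0.821.
Then θ = mean/k = 571/0.821 = 695.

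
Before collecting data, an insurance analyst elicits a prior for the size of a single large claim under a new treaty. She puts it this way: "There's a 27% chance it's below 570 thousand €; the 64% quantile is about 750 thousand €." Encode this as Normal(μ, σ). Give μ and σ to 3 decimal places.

The p-quantile of Normal(μ,σ) is μ + z_p·σ, with z_{0.27} = -0.6128 and z_{0.64} = 0.3585.
Eliminate σ: μ = (z₂·x₁ − z₁·x₂)/(z₂ − z₁) = (0.3585·570 − (-0.6128)·750)/0.9713 = 683.569.
Then σ = (x₂ − x₁)/(z₂ − z₁) = (750 − 570)/0.9713 = 185.324.

μ = 683.569, σ = 185.324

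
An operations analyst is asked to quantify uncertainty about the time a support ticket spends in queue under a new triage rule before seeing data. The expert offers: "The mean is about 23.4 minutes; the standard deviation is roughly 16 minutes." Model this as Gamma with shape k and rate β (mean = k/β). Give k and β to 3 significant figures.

For Gamma(k, rate β): mean = k/β, variance = k/β², so CV = 1/√k.
CV = SD/mean = 16/23.4 = 0.6838, hence k = 1/CV² = 2.14.
Then β = k/mean = 2.14/23.4 = 0.0914.

k ≈ 2.14, β ≈ 0.0914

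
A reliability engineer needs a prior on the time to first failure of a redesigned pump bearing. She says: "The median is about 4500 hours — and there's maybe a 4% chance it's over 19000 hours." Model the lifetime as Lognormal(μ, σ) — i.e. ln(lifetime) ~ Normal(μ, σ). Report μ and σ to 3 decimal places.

μ ≈ 8.412, σ ≈ 0.823

If T ~ Lognormal(μ,σ) then ln T ~ Normal(μ,σ), so the p-quantile of ln T is μ + z_p·σ.
ln(4500) = 8.412 and ln(19000) = 9.852; z_{0.5} = 0, z_{0.96} = 1.751.
σ = (9.852 − 8.412)/(1.751 − (0)) = 0.823.
μ = 8.412 − (0)·0.823 = 8.412.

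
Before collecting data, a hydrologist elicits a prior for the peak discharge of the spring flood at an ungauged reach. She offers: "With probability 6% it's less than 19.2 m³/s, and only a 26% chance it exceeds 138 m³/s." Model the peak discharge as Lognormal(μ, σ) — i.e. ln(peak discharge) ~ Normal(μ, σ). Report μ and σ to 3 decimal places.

μ ≈ 4.350, σ ≈ 0.897

If T ~ Lognormal(μ,σ) then ln T ~ Normal(μ,σ), so the p-quantile of ln T is μ + z_p·σ.
ln(19.2) = 2.955 and ln(138) = 4.927; z_{0.06} = -1.555, z_{0.74} = 0.6433.
σ = (4.927 − 2.955)/(0.6433 − (-1.555)) = 0.897.
μ = 2.955 − (-1.555)·0.897 = 4.350.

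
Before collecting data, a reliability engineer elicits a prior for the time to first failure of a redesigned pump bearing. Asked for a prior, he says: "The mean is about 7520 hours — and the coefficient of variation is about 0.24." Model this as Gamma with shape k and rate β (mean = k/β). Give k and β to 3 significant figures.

k ≈ 17.4, β ≈ 0.00231

For Gamma(k, rate β): mean = k/β, variance = k/β², so CV = 1/√k.
CV = 0.24, hence k = 1/CV² = 17.4.
Then β = k/mean = 17.4/7520 = 0.00231.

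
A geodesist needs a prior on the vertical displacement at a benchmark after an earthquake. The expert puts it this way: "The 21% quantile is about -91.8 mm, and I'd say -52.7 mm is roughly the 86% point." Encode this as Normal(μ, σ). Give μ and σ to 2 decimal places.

μ = -75.09, σ = 20.72

For Normal(μ,σ), the p-quantile is μ + z_p·σ. Here z_{0.21} = -0.8064, z_{0.86} = 1.08.
So -91.8 = μ − 0.8064σ and -52.7 = μ + 1.08σ.
Subtracting: σ = (-52.7 − -91.8)/(1.08 − (-0.8064)) = 20.72.
Then μ = -91.8 − (-0.8064)·20.72 = -75.09.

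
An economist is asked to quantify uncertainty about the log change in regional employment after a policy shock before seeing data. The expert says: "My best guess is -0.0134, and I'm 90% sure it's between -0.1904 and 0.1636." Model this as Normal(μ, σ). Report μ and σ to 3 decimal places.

A symmetric 90% interval runs μ ± z·σ with z = 1.645.
Half-width = 0.177, so σ = 0.177/1.645 = 0.108.
μ is the stated best guess, -0.013.

μ = -0.013, σ = 0.108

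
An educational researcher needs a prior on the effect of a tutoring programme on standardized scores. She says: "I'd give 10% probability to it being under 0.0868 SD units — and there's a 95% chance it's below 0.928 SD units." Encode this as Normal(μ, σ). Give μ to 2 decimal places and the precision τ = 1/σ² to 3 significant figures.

μ = 0.46, τ = 12.1

The p-quantile of Normal(μ,σ) is μ + z_p·σ, with z_{0.1} = -1.282 and z_{0.95} = 1.645.
Eliminate σ: μ = (z₂·x₁ − z₁·x₂)/(z₂ − z₁) = (1.645·0.0868 − (-1.282)·0.928)/2.926 = 0.46.
Then σ = (x₂ − x₁)/(z₂ − z₁) = (0.928 − 0.0868)/2.926 = 0.29.
Precision τ = 1/σ² = 1/0.2875² = 12.1.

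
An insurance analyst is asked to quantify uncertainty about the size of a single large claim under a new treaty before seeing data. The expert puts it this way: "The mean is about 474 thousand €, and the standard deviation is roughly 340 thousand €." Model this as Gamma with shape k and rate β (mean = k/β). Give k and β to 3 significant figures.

k ≈ 1.94, β ≈ 0.0041

For Gamma(k, rate β): mean = k/β, variance = k/β², so CV = 1/√k.
CV = SD/mean = 340/474 = 0.7173, hence k = 1/CV² = 1.94.
Then β = k/mean = 1.94/474 = 0.0041.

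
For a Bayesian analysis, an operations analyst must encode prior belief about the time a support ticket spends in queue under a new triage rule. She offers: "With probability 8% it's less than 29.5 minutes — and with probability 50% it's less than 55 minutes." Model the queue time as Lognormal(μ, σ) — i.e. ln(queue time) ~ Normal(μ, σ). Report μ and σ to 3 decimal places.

If T ~ Lognormal(μ,σ) then ln T ~ Normal(μ,σ), so the p-quantile of ln T is μ + z_p·σ.
ln(29.5) = 3.384 and ln(55) = 4.007; z_{0.08} = -1.405, z_{0.5} = 0.
σ = (4.007 − 3.384)/(0 − (-1.405)) = 0.443.
μ = 3.384 − (-1.405)·0.443 = 4.007.

μ ≈ 4.007, σ ≈ 0.443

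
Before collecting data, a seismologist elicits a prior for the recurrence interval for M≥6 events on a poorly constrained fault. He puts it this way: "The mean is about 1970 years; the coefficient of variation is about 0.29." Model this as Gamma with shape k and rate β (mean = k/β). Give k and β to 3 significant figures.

For Gamma(k, rate β): mean = k/β, variance = k/β², so CV = 1/√k.
CV = 0.29, hence k = 1/CV² = 11.9.
Then β = k/mean = 11.9/1970 = 0.00604.

k ≈ 11.9, β ≈ 0.00604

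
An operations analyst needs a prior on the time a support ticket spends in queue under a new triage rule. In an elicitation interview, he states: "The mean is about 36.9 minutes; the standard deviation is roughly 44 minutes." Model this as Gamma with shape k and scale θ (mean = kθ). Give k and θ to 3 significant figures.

k ≈ 0.703, θ ≈ 52.5

For Gamma(k, scale θ): mean = kθ, variance = kθ², so CV = 1/√k.
CV = SD/mean = 44/36.9 = 1.192, hence k = 1/CV² = 0.703.
Then θ = mean/k = 36.9/0.703 = 52.5.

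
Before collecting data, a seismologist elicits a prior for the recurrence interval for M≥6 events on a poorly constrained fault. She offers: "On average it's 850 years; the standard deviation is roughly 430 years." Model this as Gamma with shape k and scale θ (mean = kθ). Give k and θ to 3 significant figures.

For Gamma(k, scale θ): mean = kθ, variance = kθ², so CV = 1/√k.
CV = SD/mean = 430/850 = 0.5059, hence k = 1/CV² = 3.91.
Then θ = mean/k = 850/3.91 = 218.

k ≈ 3.91, θ ≈ 218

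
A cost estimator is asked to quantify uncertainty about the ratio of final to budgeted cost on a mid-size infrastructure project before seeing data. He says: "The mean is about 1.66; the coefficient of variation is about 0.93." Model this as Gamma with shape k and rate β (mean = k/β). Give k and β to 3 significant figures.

k ≈ 1.16, β ≈ 0.697

For Gamma(k, rate β): mean = k/β, variance = k/β², so CV = 1/√k.
CV = 0.93, hence k = 1/CV² = 1.16.
Then β = k/mean = 1.16/1.66 = 0.697.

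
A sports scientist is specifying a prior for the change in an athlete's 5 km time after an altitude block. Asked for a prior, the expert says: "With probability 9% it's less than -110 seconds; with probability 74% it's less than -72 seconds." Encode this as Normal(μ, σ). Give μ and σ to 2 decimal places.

The p-quantile of Normal(μ,σ) is μ + z_p·σ, with z_{0.09} = -1.341 and z_{0.74} = 0.6433.
Eliminate σ: μ = (z₂·x₁ − z₁·x₂)/(z₂ − z₁) = (0.6433·-110 − (-1.341)·-72)/1.984 = -84.32.
Then σ = (x₂ − x₁)/(z₂ − z₁) = (-72 − -110)/1.984 = 19.15.

μ = -84.32, σ = 19.15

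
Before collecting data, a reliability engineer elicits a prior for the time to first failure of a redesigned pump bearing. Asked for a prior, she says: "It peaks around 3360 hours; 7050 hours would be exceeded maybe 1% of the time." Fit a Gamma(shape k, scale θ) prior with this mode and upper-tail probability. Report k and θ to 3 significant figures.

Gamma(k,θ) with k>1 has mode (k−1)θ, so θ = 3360/(k−1).
Need P(X < 7050) = 0.99 with θ tied to k this way. Start at k = 2, θ = 3360: P(X<7050) ≈ 0.620.
Too low — raise k to concentrate. Iterating converges to k ≈ 9.86.
Then θ = 3360/(9.86−1) ≈ 379.

k ≈ 9.86, θ ≈ 379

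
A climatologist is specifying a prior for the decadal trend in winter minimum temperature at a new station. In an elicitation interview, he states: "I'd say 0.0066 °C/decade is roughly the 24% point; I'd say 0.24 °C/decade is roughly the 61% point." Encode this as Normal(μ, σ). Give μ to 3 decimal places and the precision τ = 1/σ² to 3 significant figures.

The p-quantile of Normal(μ,σ) is μ + z_p·σ, with z_{0.24} = -0.7063 and z_{0.61} = 0.2793.
Eliminate σ: μ = (z₂·x₁ − z₁·x₂)/(z₂ − z₁) = (0.2793·0.0066 − (-0.7063)·0.24)/0.9856 = 0.174.
Then σ = (x₂ − x₁)/(z₂ − z₁) = (0.24 − 0.0066)/0.9856 = 0.237.
Precision τ = 1/σ² = 1/0.2368² = 17.8.

μ = 0.174, τ = 17.8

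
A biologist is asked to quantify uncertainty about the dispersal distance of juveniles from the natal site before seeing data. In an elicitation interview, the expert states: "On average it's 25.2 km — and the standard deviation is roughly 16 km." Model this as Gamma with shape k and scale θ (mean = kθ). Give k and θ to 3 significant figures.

k ≈ 2.48, θ ≈ 10.2

For Gamma(k, scale θ): mean = kθ, variance = kθ², so CV = 1/√k.
CV = SD/mean = 16/25.2 = 0.6349, hence k = 1/CV² = 2.48.
Then θ = mean/k = 25.2/2.48 = 10.2.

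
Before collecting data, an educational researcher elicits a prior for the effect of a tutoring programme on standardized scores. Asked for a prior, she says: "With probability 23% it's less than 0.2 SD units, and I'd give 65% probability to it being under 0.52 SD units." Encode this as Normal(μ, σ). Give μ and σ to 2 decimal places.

μ = 0.41, σ = 0.28

For Normal(μ,σ), the p-quantile is μ + z_p·σ. Here z_{0.23} = -0.7388, z_{0.65} = 0.3853.
So 0.2 = μ − 0.7388σ and 0.52 = μ + 0.3853σ.
Subtracting: σ = (0.52 − 0.2)/(0.3853 − (-0.7388)) = 0.28.
Then μ = 0.2 − (-0.7388)·0.28 = 0.41.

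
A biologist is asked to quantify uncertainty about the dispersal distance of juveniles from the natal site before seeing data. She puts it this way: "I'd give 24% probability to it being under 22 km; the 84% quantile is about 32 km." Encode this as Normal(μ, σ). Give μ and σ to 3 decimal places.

μ = 26.153, σ = 5.880

For Normal(μ,σ), the p-quantile is μ + z_p·σ. Here z_{0.24} = -0.7063, z_{0.84} = 0.9945.
So 22 = μ − 0.7063σ and 32 = μ + 0.9945σ.
Subtracting: σ = (32 − 22)/(0.9945 − (-0.7063)) = 5.880.
Then μ = 22 − (-0.7063)·5.880 = 26.153.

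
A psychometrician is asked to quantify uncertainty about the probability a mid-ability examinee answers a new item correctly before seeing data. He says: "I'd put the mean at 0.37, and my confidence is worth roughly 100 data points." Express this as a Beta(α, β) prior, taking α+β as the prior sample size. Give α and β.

α = 37, β = 63

Under the effective-sample-size interpretation, Beta(α, β) has prior mean α/(α+β) and prior sample size α+β.
So α+β = 100 and α/(α+β) = 0.37, giving α = 0.37·100 = 37 and β = 100 − 37 = 63.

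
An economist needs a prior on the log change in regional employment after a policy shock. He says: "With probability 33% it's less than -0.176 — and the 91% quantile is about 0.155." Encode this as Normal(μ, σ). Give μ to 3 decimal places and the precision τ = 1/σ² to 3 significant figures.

The p-quantile of Normal(μ,σ) is μ + z_p·σ, with z_{0.33} = -0.4399 and z_{0.91} = 1.341.
Eliminate σ: μ = (z₂·x₁ − z₁·x₂)/(z₂ − z₁) = (1.341·-0.176 − (-0.4399)·0.155)/1.781 = -0.094.
Then σ = (x₂ − x₁)/(z₂ − z₁) = (0.155 − -0.176)/1.781 = 0.186.
Precision τ = 1/σ² = 1/0.1859² = 28.9.

μ = -0.094, τ = 28.9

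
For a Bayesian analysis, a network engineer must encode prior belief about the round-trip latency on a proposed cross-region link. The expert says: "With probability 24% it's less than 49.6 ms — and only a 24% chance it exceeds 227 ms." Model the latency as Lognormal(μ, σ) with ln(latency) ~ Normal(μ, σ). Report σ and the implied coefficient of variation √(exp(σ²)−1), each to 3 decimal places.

σ ≈ 1.077, CV ≈ 1.479

If T ~ Lognormal(μ,σ) then ln T ~ Normal(μ,σ), so the p-quantile of ln T is μ + z_p·σ.
ln(49.6) = 3.904 and ln(227) = 5.425; z_{0.24} = -0.7063, z_{0.76} = 0.7063.
σ = (5.425 − 3.904)/(0.7063 − (-0.7063)) = 1.077.
μ = 3.904 − (-0.7063)·1.077 = 4.664.
CV = √(exp(σ²)−1) = √(exp(1.1593)−1) = 1.479.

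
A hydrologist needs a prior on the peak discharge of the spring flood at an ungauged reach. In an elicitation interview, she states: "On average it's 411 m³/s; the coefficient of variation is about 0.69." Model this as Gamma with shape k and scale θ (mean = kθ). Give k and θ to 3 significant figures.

For Gamma(k, scale θ): mean = kθ, variance = kθ², so CV = 1/√k.
CV = 0.69, hence k = 1/CV² = 2.1.
Then θ = mean/k = 411/2.1 = 196.

k ≈ 2.1, θ ≈ 196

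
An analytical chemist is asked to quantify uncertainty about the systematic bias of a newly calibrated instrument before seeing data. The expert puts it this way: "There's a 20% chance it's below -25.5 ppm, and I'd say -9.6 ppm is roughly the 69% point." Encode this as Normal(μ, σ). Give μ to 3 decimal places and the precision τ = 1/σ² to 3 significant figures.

μ = -15.495, τ = 0.00708

For Normal(μ,σ), the p-quantile is μ + z_p·σ. Here z_{0.2} = -0.8416, z_{0.69} = 0.4959.
So -25.5 = μ − 0.8416σ and -9.6 = μ + 0.4959σ.
Subtracting: σ = (-9.6 − -25.5)/(0.4959 − (-0.8416)) = 11.888.
Then μ = -25.5 − (-0.8416)·11.888 = -15.495.
Precision τ = 1/σ² = 1/11.89² = 0.00708.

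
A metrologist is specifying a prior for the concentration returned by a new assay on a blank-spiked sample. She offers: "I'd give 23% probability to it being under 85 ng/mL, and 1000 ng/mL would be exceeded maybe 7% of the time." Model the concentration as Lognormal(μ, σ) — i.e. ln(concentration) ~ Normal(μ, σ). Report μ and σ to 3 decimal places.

If T ~ Lognormal(μ,σ) then ln T ~ Normal(μ,σ), so the p-quantile of ln T is μ + z_p·σ.
ln(85) = 4.443 and ln(1000) = 6.908; z_{0.23} = -0.7388, z_{0.93} = 1.476.
σ = (6.908 − 4.443)/(1.476 − (-0.7388)) = 1.113.
μ = 4.443 − (-0.7388)·1.113 = 5.265.

μ ≈ 5.265, σ ≈ 1.113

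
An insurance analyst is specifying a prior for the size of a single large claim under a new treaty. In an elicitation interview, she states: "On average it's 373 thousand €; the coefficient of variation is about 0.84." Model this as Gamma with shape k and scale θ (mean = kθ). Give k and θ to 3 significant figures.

For Gamma(k, scale θ): mean = kθ, variance = kθ², so CV = 1/√k.
CV = 0.84, hence k = 1/CV² = 1.42.
Then θ = mean/k = 373/1.42 = 263.

k ≈ 1.42, θ ≈ 263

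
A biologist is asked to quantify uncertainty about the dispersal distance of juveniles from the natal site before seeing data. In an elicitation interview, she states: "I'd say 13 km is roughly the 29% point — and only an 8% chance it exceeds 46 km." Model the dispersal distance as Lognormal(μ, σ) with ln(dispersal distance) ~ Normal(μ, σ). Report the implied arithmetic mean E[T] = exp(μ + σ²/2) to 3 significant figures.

E[T] ≈ 22.9 km

If T ~ Lognormal(μ,σ) then ln T ~ Normal(μ,σ), so the p-quantile of ln T is μ + z_p·σ.
ln(13) = 2.565 and ln(46) = 3.829; z_{0.29} = -0.5534, z_{0.92} = 1.405.
σ = (3.829 − 2.565)/(1.405 − (-0.5534)) = 0.645.
μ = 2.565 − (-0.5534)·0.645 = 2.922.
E[T] = exp(μ + σ²/2) = exp(2.922 + 0.2082) = 22.9 km.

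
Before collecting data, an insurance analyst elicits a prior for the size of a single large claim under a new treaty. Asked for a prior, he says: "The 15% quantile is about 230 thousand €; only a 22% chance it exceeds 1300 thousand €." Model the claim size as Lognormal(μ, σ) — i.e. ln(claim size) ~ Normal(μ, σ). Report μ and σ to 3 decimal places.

μ ≈ 6.431, σ ≈ 0.958

If T ~ Lognormal(μ,σ) then ln T ~ Normal(μ,σ), so the p-quantile of ln T is μ + z_p·σ.
ln(230) = 5.438 and ln(1300) = 7.17; z_{0.15} = -1.036, z_{0.78} = 0.7722.
σ = (7.17 − 5.438)/(0.7722 − (-1.036)) = 0.958.
μ = 5.438 − (-1.036)·0.958 = 6.431.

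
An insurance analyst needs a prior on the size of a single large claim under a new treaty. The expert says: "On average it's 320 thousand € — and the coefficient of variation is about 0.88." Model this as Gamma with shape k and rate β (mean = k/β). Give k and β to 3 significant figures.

For Gamma(k, rate β): mean = k/β, variance = k/β², so CV = 1/√k.
CV = 0.88, hence k = 1/CV² = 1.29.
Then β = k/mean = 1.29/320 = 0.00404.

k ≈ 1.29, β ≈ 0.00404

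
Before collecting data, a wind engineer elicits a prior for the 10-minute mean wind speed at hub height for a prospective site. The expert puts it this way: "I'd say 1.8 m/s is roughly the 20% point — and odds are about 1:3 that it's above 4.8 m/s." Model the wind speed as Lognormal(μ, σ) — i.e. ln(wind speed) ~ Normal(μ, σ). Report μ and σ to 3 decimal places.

If T ~ Lognormal(μ,σ) then ln T ~ Normal(μ,σ), so the p-quantile of ln T is μ + z_p·σ.
ln(1.8) = 0.5878 and ln(4.8) = 1.569; z_{0.2} = -0.8416, z_{0.75} = 0.6745.
σ = (1.569 − 0.5878)/(0.6745 − (-0.8416)) = 0.647.
μ = 0.5878 − (-0.8416)·0.647 = 1.132.

μ ≈ 1.132, σ ≈ 0.647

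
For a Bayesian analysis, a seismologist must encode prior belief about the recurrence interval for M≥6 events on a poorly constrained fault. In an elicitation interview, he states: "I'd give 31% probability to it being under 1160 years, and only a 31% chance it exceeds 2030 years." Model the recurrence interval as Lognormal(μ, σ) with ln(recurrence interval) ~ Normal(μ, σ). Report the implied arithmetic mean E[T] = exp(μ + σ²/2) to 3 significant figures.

E[T] ≈ 1800 years

If T ~ Lognormal(μ,σ) then ln T ~ Normal(μ,σ), so the p-quantile of ln T is μ + z_p·σ.
ln(1160) = 7.056 and ln(2030) = 7.616; z_{0.31} = -0.4959, z_{0.69} = 0.4959.
σ = (7.616 − 7.056)/(0.4959 − (-0.4959)) = 0.564.
μ = 7.056 − (-0.4959)·0.564 = 7.336.
E[T] = exp(μ + σ²/2) = exp(7.336 + 0.1592) = 1800 years.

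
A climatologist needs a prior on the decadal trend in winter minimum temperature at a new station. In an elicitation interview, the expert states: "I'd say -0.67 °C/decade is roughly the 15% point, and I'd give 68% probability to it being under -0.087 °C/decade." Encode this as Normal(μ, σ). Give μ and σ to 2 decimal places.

μ = -0.27, σ = 0.39

For Normal(μ,σ), the p-quantile is μ + z_p·σ. Here z_{0.15} = -1.036, z_{0.68} = 0.4677.
So -0.67 = μ − 1.036σ and -0.087 = μ + 0.4677σ.
Subtracting: σ = (-0.087 − -0.67)/(0.4677 − (-1.036)) = 0.39.
Then μ = -0.67 − (-1.036)·0.39 = -0.27.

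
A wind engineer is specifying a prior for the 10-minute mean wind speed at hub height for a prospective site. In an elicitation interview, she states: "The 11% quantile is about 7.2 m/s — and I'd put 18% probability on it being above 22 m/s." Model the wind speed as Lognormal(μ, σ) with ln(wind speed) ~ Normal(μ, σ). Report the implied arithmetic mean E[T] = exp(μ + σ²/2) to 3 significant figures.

E[T] ≈ 15.6 m/s

If T ~ Lognormal(μ,σ) then ln T ~ Normal(μ,σ), so the p-quantile of ln T is μ + z_p·σ.
ln(7.2) = 1.974 and ln(22) = 3.091; z_{0.11} = -1.227, z_{0.82} = 0.9154.
σ = (3.091 − 1.974)/(0.9154 − (-1.227)) = 0.521.
μ = 1.974 − (-1.227)·0.521 = 2.614.
E[T] = exp(μ + σ²/2) = exp(2.614 + 0.1360) = 15.6 m/s.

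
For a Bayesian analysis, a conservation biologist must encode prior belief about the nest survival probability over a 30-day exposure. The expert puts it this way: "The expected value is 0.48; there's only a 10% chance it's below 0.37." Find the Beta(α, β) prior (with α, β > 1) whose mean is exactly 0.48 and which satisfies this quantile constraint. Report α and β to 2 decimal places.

α ≈ 16.02, β ≈ 17.36

With mean 0.48 fixed, write α = 0.48s, β = 0.52s where s = α+β.
Need P(θ < 0.37) = 0.1 under Beta(0.48s, 0.52s). Normal approximation: (q−m)/√(m(1−m)/s) ≈ z_{0.1} = -1.28, so s ≈ 0.48·0.52·(-1.28)²/(0.37−0.48)² = 33.9.
At s = 33.9: P(θ<0.37) ≈ 0.098. Adjusting to match 0.1 gives s ≈ 33.38.
So α = 0.48·33.38 ≈ 16.02, β = 0.52·33.38 ≈ 17.36.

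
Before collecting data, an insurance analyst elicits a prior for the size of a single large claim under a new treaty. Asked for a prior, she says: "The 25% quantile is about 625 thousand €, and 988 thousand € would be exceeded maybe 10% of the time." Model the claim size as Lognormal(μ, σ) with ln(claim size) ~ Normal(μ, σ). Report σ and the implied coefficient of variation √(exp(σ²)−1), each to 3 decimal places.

σ ≈ 0.234, CV ≈ 0.237

If T ~ Lognormal(μ,σ) then ln T ~ Normal(μ,σ), so the p-quantile of ln T is μ + z_p·σ.
ln(625) = 6.438 and ln(988) = 6.896; z_{0.25} = -0.6745, z_{0.9} = 1.282.
σ = (6.896 − 6.438)/(1.282 − (-0.6745)) = 0.234.
μ = 6.438 − (-0.6745)·0.234 = 6.596.
CV = √(exp(σ²)−1) = √(exp(0.0548)−1) = 0.237.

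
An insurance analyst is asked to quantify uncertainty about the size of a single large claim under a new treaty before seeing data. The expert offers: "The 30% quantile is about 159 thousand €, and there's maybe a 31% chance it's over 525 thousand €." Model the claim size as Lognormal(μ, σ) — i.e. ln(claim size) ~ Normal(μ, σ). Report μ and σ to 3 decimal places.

μ ≈ 5.683, σ ≈ 1.171

If T ~ Lognormal(μ,σ) then ln T ~ Normal(μ,σ), so the p-quantile of ln T is μ + z_p·σ.
ln(159) = 5.069 and ln(525) = 6.263; z_{0.3} = -0.5244, z_{0.69} = 0.4959.
σ = (6.263 − 5.069)/(0.4959 − (-0.5244)) = 1.171.
μ = 5.069 − (-0.5244)·1.171 = 5.683.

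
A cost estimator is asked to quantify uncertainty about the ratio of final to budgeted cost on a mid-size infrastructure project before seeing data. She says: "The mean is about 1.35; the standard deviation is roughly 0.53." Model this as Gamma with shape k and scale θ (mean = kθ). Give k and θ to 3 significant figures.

k ≈ 6.49, θ ≈ 0.208

For Gamma(k, scale θ): mean = kθ, variance = kθ², so CV = 1/√k.
CV = SD/mean = 0.53/1.35 = 0.3926, hence k = 1/CV² = 6.49.
Then θ = mean/k = 1.35/6.49 = 0.208.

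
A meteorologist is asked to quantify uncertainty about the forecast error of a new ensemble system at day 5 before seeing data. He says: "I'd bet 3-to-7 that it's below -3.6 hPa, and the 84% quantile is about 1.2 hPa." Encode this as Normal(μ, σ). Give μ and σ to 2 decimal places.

The p-quantile of Normal(μ,σ) is μ + z_p·σ, with z_{0.3} = -0.5244 and z_{0.84} = 0.9945.
Eliminate σ: μ = (z₂·x₁ − z₁·x₂)/(z₂ − z₁) = (0.9945·-3.6 − (-0.5244)·1.2)/1.519 = -1.94.
Then σ = (x₂ − x₁)/(z₂ − z₁) = (1.2 − -3.6)/1.519 = 3.16.

μ = -1.94, σ = 3.16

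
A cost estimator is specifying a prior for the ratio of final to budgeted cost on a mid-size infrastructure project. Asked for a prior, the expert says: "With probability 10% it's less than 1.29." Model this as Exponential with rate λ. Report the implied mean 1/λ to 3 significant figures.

mean ≈ 12.2

P(T < 1.29) = 1 − e^(−λ·1.29) = 0.1, so λ = −ln(1−0.1)/1.29 = −ln(0.9)/1.29 = 0.0817.
Mean = 1/λ = 12.2.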